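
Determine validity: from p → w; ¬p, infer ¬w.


This is denying the antecedent (fallacy). There exist truth assignments where the premises are all true but the conclusion is false.

Invalid.


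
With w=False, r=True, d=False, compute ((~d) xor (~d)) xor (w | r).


Substitute w=False, r=True, d=False:
~d = True
~d = True
(~d) xor (~d) = True xor True = False
w | r = False | True = True
((~d) xor (~d)) xor (w | r) = False xor True = True

True


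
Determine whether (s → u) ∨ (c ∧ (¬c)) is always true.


Build the truth table over {c, s, u}:
c | s | u | φ
-------------
F | F | F | T
T | F | F | T
F | T | F | F
T | T | F | F
F | F | T | T
T | F | T | T
F | T | T | T
T | T | T | T
Counterexample at row 3: with c=F, s=T, u=F, the formula is F.

No, it is not a tautology.


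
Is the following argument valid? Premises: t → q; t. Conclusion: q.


This matches the form of modus ponens: the conclusion follows in every model of the premises.

Valid.


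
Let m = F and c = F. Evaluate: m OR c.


Disjunction is false only when both operands are false.
Substitute: m=F, c=F.
F OR F evaluates to F.

F


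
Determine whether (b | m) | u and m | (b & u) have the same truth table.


Compare truth tables:
b | m | u | φ | ψ
-----------------
False | False | False | False | False
True | False | False | True | False
False | True | False | True | True
True | True | False | True | True
False | False | True | True | False
True | False | True | True | True
False | True | True | True | True
True | True | True | True | True
They differ at row 2 (b=True, m=False, u=False): φ=True but ψ=False.

No, they are not logically equivalent.


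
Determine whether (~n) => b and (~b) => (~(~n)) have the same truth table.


Compare truth tables:
b | n | φ | ψ
-------------
False | False | False | False
True | False | True | True
False | True | True | True
True | True | True | True
The columns φ and ψ agree on every row.

Yes, they are logically equivalent.


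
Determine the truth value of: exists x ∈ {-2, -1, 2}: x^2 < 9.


Evaluate the predicate on each element: -2:True, -1:True, 2:True.
Witness x = -2 satisfies the predicate.

True


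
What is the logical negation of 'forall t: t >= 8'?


¬(forall x: φ) = exists x: ¬φ, and ¬(exists x: φ) = forall x: ¬φ.
Apply to the universal statement.

exists t: ~(t >= 8)


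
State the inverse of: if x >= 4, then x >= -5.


The inverse of (P → Q) is (¬P → ¬Q). It is equivalent to the converse, not to the original.
Here P = 'x >= 4' and Q = 'x >= -5'.

If not (x >= 4), then not (x >= -5).


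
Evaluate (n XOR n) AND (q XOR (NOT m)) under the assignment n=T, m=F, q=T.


Substitute n=T, m=F, q=T:
n XOR n = T XOR T = F
NOT m = T
q XOR (NOT m) = T XOR T = F
(n XOR n) AND (q XOR (NOT m)) = F AND F = F

F


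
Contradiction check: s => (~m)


Truth table over {m, s}:
m | s | φ
---------
False | False | True
True | False | True
False | True | True
True | True | False
Satisfying assignment at row 1: m=False, s=False gives True.

No, it is not a contradiction.


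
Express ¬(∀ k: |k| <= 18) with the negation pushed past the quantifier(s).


¬(∀ x: φ) = ∃ x: ¬φ, and ¬(∃ x: φ) = ∀ x: ¬φ.
Apply to the universal statement.

∃ k: ¬(|k| <= 18)


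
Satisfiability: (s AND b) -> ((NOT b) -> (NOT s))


Search for a satisfying assignment over {b, s}.
Try b=F, s=F: the formula evaluates to T.
A satisfying assignment exists.

Satisfiable.


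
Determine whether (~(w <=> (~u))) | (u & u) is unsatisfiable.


Truth table over {u, w}:
u | w | φ
---------
False | False | True
True | False | True
False | True | False
True | True | True
Satisfying assignment at row 1: u=False, w=False gives True.

No, it is not a contradiction.


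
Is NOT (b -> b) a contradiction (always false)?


Truth table over {b}:
b | φ
-----
F | F
T | F
Every row is false.

Yes, it is a contradiction.


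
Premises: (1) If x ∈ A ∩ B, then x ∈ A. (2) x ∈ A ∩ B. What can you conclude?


Modus ponens: from (P → Q) and P, infer Q.
P = 'x ∈ A ∩ B' is asserted, and P → Q holds, so Q follows.

x ∈ A.


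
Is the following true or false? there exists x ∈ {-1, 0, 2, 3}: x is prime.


Evaluate the predicate on each element: -1:F, 0:F, 2:T, 3:T.
Witness x = 2 satisfies the predicate.

T


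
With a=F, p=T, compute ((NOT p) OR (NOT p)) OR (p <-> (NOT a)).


Substitute a=F, p=T:
NOT p = F
NOT p = F
(NOT p) OR (NOT p) = F OR F = F
NOT a = T
p <-> (NOT a) = T <-> T = T
((NOT p) OR (NOT p)) OR (p <-> (NOT a)) = F OR T = T

T


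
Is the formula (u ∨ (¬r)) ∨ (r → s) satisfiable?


Search for a satisfying assignment over {r, s, u}.
Try r=F, s=F, u=F: the formula evaluates to T.
A satisfying assignment exists.

Satisfiable.


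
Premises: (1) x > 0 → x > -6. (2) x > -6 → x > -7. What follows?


Hypothetical syllogism: from (P → Q) and (Q → R), infer (P → R).
Chain the two implications through the shared middle term 'x > -6'.

x > 0 → x > -7


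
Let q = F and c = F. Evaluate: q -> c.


Implication is false only when antecedent is true and consequent is false.
Substitute: q=F, c=F.
F -> F evaluates to T.

T


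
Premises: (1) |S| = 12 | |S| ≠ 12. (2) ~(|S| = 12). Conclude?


Disjunctive syllogism: from (P ∨ Q) and ¬P, infer Q.
One disjunct, '|S| = 12', is ruled out; the other must hold.

|S| ≠ 12


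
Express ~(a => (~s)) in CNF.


Step 1: Rewrite a → (¬s) as ¬a ∨ (¬s).
Step 2: Negate: ¬(¬a ∨ (¬s)) = a ∧ ¬(¬s) (De Morgan + double negation).
Step 3: Eliminate any double negations (¬¬X = X).

a & s


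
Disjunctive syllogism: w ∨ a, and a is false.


Disjunctive syllogism: from (P ∨ Q) and ¬P, infer Q.
One disjunct, 'a', is ruled out; the other must hold.

w


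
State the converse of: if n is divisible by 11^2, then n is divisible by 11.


The converse of (P → Q) is (Q → P). It is not in general equivalent to the original.
Here P = 'n is divisible by 11^2' and Q = 'n is divisible by 11'.

If n is divisible by 11, then n is divisible by 11^2.


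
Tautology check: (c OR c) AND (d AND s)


Build the truth table over {c, d, s}:
c | d | s | φ
-------------
F | F | F | F
T | F | F | F
F | T | F | F
T | T | F | F
F | F | T | F
T | F | T | F
F | T | T | F
T | T | T | T
Counterexample at row 1: with c=F, d=F, s=F, the formula is F.

No, it is not a tautology.


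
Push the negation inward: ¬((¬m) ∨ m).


De Morgan: the negation of a disjunction is the conjunction of the negations.
Distribute ¬ across ∨, flipping it to ∧, and negate each literal.

m ∧ (¬m)


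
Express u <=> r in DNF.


Step 1: u ↔ r is true exactly when both agree: (u ∧ r) ∨ (¬u ∧ ¬r).

(u & r) | ((~u) & (~r))


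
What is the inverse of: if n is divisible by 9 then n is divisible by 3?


The inverse of (P → Q) is (¬P → ¬Q). It is equivalent to the converse, not to the original.
Here P = 'n is divisible by 9' and Q = 'n is divisible by 3'.

If not (n is divisible by 9), then not (n is divisible by 3).


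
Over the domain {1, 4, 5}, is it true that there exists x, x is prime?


Evaluate the predicate on each element: 1:F, 4:F, 5:T.
Witness x = 5 satisfies the predicate.

T


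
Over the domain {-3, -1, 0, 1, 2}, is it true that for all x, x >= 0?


Evaluate the predicate on each element: -3:F, -1:F, 0:T, 1:T, 2:T.
Counterexample x = -3 fails the predicate.

F


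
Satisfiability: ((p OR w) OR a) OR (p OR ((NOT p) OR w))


Search for a satisfying assignment over {a, p, w}.
Try a=F, p=F, w=F: the formula evaluates to T.
A satisfying assignment exists.

Satisfiable.


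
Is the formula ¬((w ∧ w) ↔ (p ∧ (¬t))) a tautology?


Build the truth table over {p, t, w}:
p | t | w | φ
-------------
F | F | F | F
T | F | F | T
F | T | F | F
T | T | F | F
F | F | T | T
T | F | T | F
F | T | T | T
T | T | T | T
Counterexample at row 1: with p=F, t=F, w=F, the formula is F.

No, it is not a tautology.


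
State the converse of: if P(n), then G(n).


The converse of (P → Q) is (Q → P). It is not in general equivalent to the original.
Here P = 'P(n)' and Q = 'G(n)'.

If G(n), then P(n).


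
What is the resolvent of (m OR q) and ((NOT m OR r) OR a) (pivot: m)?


The clauses contain complementary literals m and NOTm.
Resolution eliminates this pair and disjoins the remaining literals (merging duplicates).

((q OR r) OR a)


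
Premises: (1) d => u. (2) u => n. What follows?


Hypothetical syllogism: from (P → Q) and (Q → R), infer (P → R).
Chain the two implications through the shared middle term 'u'.

d => n


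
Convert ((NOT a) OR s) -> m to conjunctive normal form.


Step 1: Rewrite as ¬((¬a) ∨ s) ∨ m = (¬(¬a) ∧ ¬s) ∨ m.
Step 2: Distribute ∨ over ∧.
Step 3: Eliminate any double negations (¬¬X = X).

(a OR m) AND ((NOT s) OR m)


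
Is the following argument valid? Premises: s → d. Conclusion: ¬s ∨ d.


This matches the form of material implication: the conclusion follows in every model of the premises.

Valid.


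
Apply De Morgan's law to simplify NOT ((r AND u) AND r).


De Morgan: the negation of a conjunction is the disjunction of the negations.
Distribute NOT across AND, flipping it to OR, and negate each literal.

((NOT r) OR (NOT u)) OR (NOT r)


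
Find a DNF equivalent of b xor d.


Step 1: b ⊕ d is true exactly when they disagree: (b ∧ ¬d) ∨ (¬b ∧ d).

(b & (~d)) | ((~b) & d)


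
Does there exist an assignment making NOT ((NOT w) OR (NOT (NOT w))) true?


Check all 2 assignments over {w}:
w | φ
-----
F | F
T | F
No assignment makes the formula true.

Unsatisfiable.


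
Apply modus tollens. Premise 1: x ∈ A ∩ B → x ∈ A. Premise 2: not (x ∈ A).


Modus tollens: from (P → Q) and ¬Q, infer ¬P.
Q = 'x ∈ A' is denied; since P → Q, P must also fail.

Not (x ∈ A ∩ B).


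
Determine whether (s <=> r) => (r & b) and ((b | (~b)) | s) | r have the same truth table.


Compare truth tables:
b | r | s | φ | ψ
-----------------
False | False | False | False | True
True | False | False | False | True
False | True | False | True | True
True | True | False | True | True
False | False | True | True | True
True | False | True | True | True
False | True | True | False | True
True | True | True | True | True
They differ at row 1 (b=False, r=False, s=False): φ=False but ψ=True.

No, they are not logically equivalent.


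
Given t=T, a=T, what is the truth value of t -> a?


Implication is false only when antecedent is true and consequent is false.
Substitute: t=T, a=T.
T -> T evaluates to T.

T


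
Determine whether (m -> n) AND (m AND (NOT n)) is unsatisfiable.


Truth table over {m, n}:
m | n | φ
---------
F | F | F
T | F | F
F | T | F
T | T | F
Every row is false.

Yes, it is a contradiction.


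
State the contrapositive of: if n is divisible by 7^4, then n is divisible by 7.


The contrapositive of (P → Q) is (¬Q → ¬P); it is logically equivalent to the original.
Here P = 'n is divisible by 7^4' and Q = 'n is divisible by 7'.

If not (n is divisible by 7), then not (n is divisible by 7^4).


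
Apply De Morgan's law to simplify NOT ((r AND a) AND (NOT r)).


De Morgan: the negation of a conjunction is the disjunction of the negations.
Distribute NOT across AND, flipping it to OR, and negate each literal.

((NOT r) OR (NOT a)) OR r


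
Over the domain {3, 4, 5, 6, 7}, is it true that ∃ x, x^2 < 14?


Evaluate the predicate on each element: 3:T, 4:F, 5:F, 6:F, 7:F.
Witness x = 3 satisfies the predicate.

T


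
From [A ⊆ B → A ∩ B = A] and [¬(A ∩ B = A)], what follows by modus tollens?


Modus tollens: from (P → Q) and ¬Q, infer ¬P.
Q = 'A ∩ B = A' is denied; since P → Q, P must also fail.

Not (A ⊆ B).


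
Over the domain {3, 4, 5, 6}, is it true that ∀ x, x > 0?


Evaluate the predicate on each element: 3:T, 4:T, 5:T, 6:T.
Every element satisfies the predicate.

T


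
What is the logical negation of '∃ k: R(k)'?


¬(∀ x: φ) = ∃ x: ¬φ, and ¬(∃ x: φ) = ∀ x: ¬φ.
Apply to the existential statement.

∀ k: ¬(R(k))


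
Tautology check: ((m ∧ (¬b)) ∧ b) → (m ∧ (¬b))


Build the truth table over {b, m}:
b | m | φ
---------
F | F | T
T | F | T
F | T | T
T | T | T
Every row evaluates to true.

Yes, it is a tautology.


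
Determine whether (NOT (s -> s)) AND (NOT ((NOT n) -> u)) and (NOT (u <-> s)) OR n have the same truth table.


Compare truth tables:
n | s | u | φ | ψ
-----------------
F | F | F | F | F
T | F | F | F | T
F | T | F | F | T
T | T | F | F | T
F | F | T | F | T
T | F | T | F | T
F | T | T | F | F
T | T | T | F | T
They differ at row 2 (n=T, s=F, u=F): φ=F but ψ=T.

No, they are not logically equivalent.


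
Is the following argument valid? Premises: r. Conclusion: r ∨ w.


This matches the form of disjunction introduction: the conclusion follows in every model of the premises.

Valid.


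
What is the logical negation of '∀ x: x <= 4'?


¬(∀ x: φ) = ∃ x: ¬φ, and ¬(∃ x: φ) = ∀ x: ¬φ.
Apply to the universal statement.

∃ x: ¬(x <= 4)


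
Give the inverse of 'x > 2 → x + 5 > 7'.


The inverse of (P → Q) is (¬P → ¬Q). It is equivalent to the converse, not to the original.
Here P = 'x > 2' and Q = 'x + 5 > 7'.

If not (x > 2), then not (x + 5 > 7).


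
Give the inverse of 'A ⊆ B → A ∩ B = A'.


The inverse of (P → Q) is (¬P → ¬Q). It is equivalent to the converse, not to the original.
Here P = 'A ⊆ B' and Q = 'A ∩ B = A'.

If not (A ⊆ B), then not (A ∩ B = A).


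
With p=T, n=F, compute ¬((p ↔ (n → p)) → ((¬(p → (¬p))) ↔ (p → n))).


Substitute p=T, n=F:
n → p = F → T = T
p ↔ (n → p) = T ↔ T = T
¬p = F
p → (¬p) = T → F = F
¬(p → (¬p)) = T
p → n = T → F = F
(¬(p → (¬p))) ↔ (p → n) = T ↔ F = F
(p ↔ (n → p)) → ((¬(p → (¬p))) ↔ (p → n)) = T → F = F
¬((p ↔ (n → p)) → ((¬(p → (¬p))) ↔ (p → n))) = T

T


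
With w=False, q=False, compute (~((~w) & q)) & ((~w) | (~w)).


Substitute w=False, q=False:
~w = True
(~w) & q = True & False = False
~((~w) & q) = True
~w = True
~w = True
(~w) | (~w) = True | True = True
(~((~w) & q)) & ((~w) | (~w)) = True & True = True

True


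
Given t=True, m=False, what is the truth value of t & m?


Conjunction is true only when both operands are true.
Substitute: t=True, m=False.
True & False evaluates to False.

False


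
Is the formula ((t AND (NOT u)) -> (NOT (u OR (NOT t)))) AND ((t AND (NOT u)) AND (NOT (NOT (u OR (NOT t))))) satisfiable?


Check all 4 assignments over {t, u}:
t | u | φ
---------
F | F | F
T | F | F
F | T | F
T | T | F
No assignment makes the formula true.

Unsatisfiable.


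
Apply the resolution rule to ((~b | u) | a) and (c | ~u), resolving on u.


The clauses contain complementary literals u and ~u.
Resolution eliminates this pair and disjoins the remaining literals (merging duplicates).

((~b | a) | c)


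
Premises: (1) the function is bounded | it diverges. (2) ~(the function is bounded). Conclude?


Disjunctive syllogism: from (P ∨ Q) and ¬P, infer Q.
One disjunct, 'the function is bounded', is ruled out; the other must hold.

it diverges


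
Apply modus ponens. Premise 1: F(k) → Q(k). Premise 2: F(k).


Modus ponens: from (P → Q) and P, infer Q.
P = 'F(k)' is asserted, and P → Q holds, so Q follows.

Q(k).


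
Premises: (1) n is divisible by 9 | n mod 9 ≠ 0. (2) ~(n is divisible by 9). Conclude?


Disjunctive syllogism: from (P ∨ Q) and ¬P, infer Q.
One disjunct, 'n is divisible by 9', is ruled out; the other must hold.

n mod 9 ≠ 0


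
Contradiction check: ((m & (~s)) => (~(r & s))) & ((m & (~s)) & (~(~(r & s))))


Truth table over {m, r, s}:
m | r | s | φ
-------------
False | False | False | False
True | False | False | False
False | True | False | False
True | True | False | False
False | False | True | False
True | False | True | False
False | True | True | False
True | True | True | False
Every row is false.

Yes, it is a contradiction.


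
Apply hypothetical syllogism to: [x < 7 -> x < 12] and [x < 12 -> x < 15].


Hypothetical syllogism: from (P → Q) and (Q → R), infer (P → R).
Chain the two implications through the shared middle term 'x < 12'.

x < 7 -> x < 15


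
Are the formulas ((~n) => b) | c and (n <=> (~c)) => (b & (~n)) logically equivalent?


Compare truth tables:
b | c | n | φ | ψ
-----------------
False | False | False | False | True
True | False | False | True | True
False | True | False | True | False
True | True | False | True | True
False | False | True | True | False
True | False | True | True | False
False | True | True | True | True
True | True | True | True | True
They differ at row 1 (b=False, c=False, n=False): φ=False but ψ=True.

No, they are not logically equivalent.


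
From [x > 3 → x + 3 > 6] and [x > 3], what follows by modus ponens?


Modus ponens: from (P → Q) and P, infer Q.
P = 'x > 3' is asserted, and P → Q holds, so Q follows.

x + 3 > 6.


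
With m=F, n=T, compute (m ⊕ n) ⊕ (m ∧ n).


Substitute m=F, n=T:
m ⊕ n = F ⊕ T = T
m ∧ n = F ∧ T = F
(m ⊕ n) ⊕ (m ∧ n) = T ⊕ F = T

T


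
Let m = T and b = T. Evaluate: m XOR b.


Exclusive or is true when exactly one operand is true.
Substitute: m=T, b=T.
T XOR T evaluates to F.

F


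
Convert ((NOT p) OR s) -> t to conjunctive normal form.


Step 1: Rewrite as ¬((¬p) ∨ s) ∨ t = (¬(¬p) ∧ ¬s) ∨ t.
Step 2: Distribute ∨ over ∧.
Step 3: Eliminate any double negations (¬¬X = X).

(p OR t) AND ((NOT s) OR t)


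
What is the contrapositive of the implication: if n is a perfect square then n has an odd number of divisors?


The contrapositive of (P → Q) is (¬Q → ¬P); it is logically equivalent to the original.
Here P = 'n is a perfect square' and Q = 'n has an odd number of divisors'.

If not (n has an odd number of divisors), then not (n is a perfect square).


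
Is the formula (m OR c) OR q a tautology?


Build the truth table over {c, m, q}:
c | m | q | φ
-------------
F | F | F | F
T | F | F | T
F | T | F | T
T | T | F | T
F | F | T | T
T | F | T | T
F | T | T | T
T | T | T | T
Counterexample at row 1: with c=F, m=F, q=F, the formula is F.

No, it is not a tautology.


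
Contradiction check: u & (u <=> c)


Truth table over {c, u}:
c | u | φ
---------
False | False | False
True | False | False
False | True | False
True | True | True
Satisfying assignment at row 4: c=True, u=True gives True.

No, it is not a contradiction.


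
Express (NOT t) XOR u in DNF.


Step 1: (¬t) ⊕ u is true exactly when they disagree: ((¬t) ∧ ¬u) ∨ (¬(¬t) ∧ u).
Step 2: Eliminate any double negations (¬¬X = X).

((NOT t) AND (NOT u)) OR (t AND u)


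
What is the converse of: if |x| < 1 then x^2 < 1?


The converse of (P → Q) is (Q → P). It is not in general equivalent to the original.
Here P = '|x| < 1' and Q = 'x^2 < 1'.

If x^2 < 1, then |x| < 1.


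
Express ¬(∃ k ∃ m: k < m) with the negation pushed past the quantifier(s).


Negation flips each quantifier (∀↔∃) and negates the inner predicate.
¬(∃ k ∃ m: φ) = ∀ k ∀ m: ¬φ.

∀ k ∀ m: ¬(k < m)


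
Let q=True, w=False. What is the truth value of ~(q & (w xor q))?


Substitute q=True, w=False:
w xor q = False xor True = True
q & (w xor q) = True & True = True
~(q & (w xor q)) = False

False


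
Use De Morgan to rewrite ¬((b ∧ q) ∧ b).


De Morgan: the negation of a conjunction is the disjunction of the negations.
Distribute ¬ across ∧, flipping it to ∨, and negate each literal.

((¬b) ∨ (¬q)) ∨ (¬b)


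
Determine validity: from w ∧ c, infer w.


This matches the form of conjunction elimination: the conclusion follows in every model of the premises.

Valid.


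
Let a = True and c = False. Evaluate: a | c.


Disjunction is false only when both operands are false.
Substitute: a=True, c=False.
True | False evaluates to True.

True


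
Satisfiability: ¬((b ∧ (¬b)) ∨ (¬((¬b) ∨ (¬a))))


Search for a satisfying assignment over {a, b}.
Try a=F, b=F: the formula evaluates to T.
A satisfying assignment exists.

Satisfiable.


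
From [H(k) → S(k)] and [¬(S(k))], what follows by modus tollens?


Modus tollens: from (P → Q) and ¬Q, infer ¬P.
Q = 'S(k)' is denied; since P → Q, P must also fail.

Not (H(k)).


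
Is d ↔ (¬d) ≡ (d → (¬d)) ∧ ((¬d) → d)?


Compare truth tables:
d | φ | ψ
---------
F | F | F
T | F | F
The columns φ and ψ agree on every row.

Yes, they are logically equivalent.


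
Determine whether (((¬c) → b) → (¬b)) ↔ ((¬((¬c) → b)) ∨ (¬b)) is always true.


Build the truth table over {b, c}:
b | c | φ
---------
F | F | T
T | F | T
F | T | T
T | T | T
Every row evaluates to true.

Yes, it is a tautology.


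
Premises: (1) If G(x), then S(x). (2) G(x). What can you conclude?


Modus ponens: from (P → Q) and P, infer Q.
P = 'G(x)' is asserted, and P → Q holds, so Q follows.

S(x).


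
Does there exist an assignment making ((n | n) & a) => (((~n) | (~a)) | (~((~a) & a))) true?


Search for a satisfying assignment over {a, n}.
Try a=False, n=False: the formula evaluates to True.
A satisfying assignment exists.

Satisfiable.


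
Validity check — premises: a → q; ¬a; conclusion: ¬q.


This is denying the antecedent (fallacy). There exist truth assignments where the premises are all true but the conclusion is false.

Invalid.


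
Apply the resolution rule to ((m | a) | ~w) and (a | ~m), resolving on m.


The clauses contain complementary literals m and ~m.
Resolution eliminates this pair and disjoins the remaining literals (merging duplicates).

(~w | a)


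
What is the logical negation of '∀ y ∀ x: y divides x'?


Negation flips each quantifier (∀↔∃) and negates the inner predicate.
¬(∀ y ∀ x: φ) = ∃ y ∃ x: ¬φ.

∃ y ∃ x: ¬(y divides x)


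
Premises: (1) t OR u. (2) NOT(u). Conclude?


Disjunctive syllogism: from (P ∨ Q) and ¬P, infer Q.
One disjunct, 'u', is ruled out; the other must hold.

t


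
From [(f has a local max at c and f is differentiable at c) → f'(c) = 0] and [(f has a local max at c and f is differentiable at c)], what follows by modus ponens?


Modus ponens: from (P → Q) and P, infer Q.
P = '(f has a local max at c and f is differentiable at c)' is asserted, and P → Q holds, so Q follows.

f'(c) = 0.


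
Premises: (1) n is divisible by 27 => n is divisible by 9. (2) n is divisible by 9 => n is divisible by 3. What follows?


Hypothetical syllogism: from (P → Q) and (Q → R), infer (P → R).
Chain the two implications through the shared middle term 'n is divisible by 9'.

n is divisible by 27 => n is divisible by 3


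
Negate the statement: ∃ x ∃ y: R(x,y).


Negation flips each quantifier (∀↔∃) and negates the inner predicate.
¬(∃ x ∃ y: φ) = ∀ x ∀ y: ¬φ.

∀ x ∀ y: ¬(R(x,y))


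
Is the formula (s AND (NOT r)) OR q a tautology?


Build the truth table over {q, r, s}:
q | r | s | φ
-------------
F | F | F | F
T | F | F | T
F | T | F | F
T | T | F | T
F | F | T | T
T | F | T | T
F | T | T | F
T | T | T | T
Counterexample at row 1: with q=F, r=F, s=F, the formula is F.

No, it is not a tautology.


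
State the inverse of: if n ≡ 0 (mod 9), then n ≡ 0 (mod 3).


The inverse of (P → Q) is (¬P → ¬Q). It is equivalent to the converse, not to the original.
Here P = 'n ≡ 0 (mod 9)' and Q = 'n ≡ 0 (mod 3)'.

If not (n ≡ 0 (mod 9)), then not (n ≡ 0 (mod 3)).


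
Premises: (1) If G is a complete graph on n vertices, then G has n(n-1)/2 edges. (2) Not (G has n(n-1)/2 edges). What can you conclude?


Modus tollens: from (P → Q) and ¬Q, infer ¬P.
Q = 'G has n(n-1)/2 edges' is denied; since P → Q, P must also fail.

Not (G is a complete graph on n vertices).


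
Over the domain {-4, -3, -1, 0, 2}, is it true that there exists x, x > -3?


Evaluate the predicate on each element: -4:F, -3:F, -1:T, 0:T, 2:T.
Witness x = -1 satisfies the predicate.

T


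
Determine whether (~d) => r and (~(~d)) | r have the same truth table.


Compare truth tables:
d | r | φ | ψ
-------------
False | False | False | False
True | False | True | True
False | True | True | True
True | True | True | True
The columns φ and ψ agree on every row.

Yes, they are logically equivalent.


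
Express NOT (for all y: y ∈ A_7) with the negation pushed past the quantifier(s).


¬(for all x: φ) = there exists x: ¬φ, and ¬(there exists x: φ) = for all x: ¬φ.
Apply to the universal statement.

there exists y: NOT(y ∈ A_7)


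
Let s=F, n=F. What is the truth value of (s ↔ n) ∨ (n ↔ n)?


Substitute s=F, n=F:
s ↔ n = F ↔ F = T
n ↔ n = F ↔ F = T
(s ↔ n) ∨ (n ↔ n) = T ∨ T = T

T


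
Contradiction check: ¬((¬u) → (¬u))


Truth table over {u}:
u | φ
-----
F | F
T | F
Every row is false.

Yes, it is a contradiction.


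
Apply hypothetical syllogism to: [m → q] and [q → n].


Hypothetical syllogism: from (P → Q) and (Q → R), infer (P → R).
Chain the two implications through the shared middle term 'q'.

m → n


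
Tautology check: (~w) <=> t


Build the truth table over {t, w}:
t | w | φ
---------
False | False | False
True | False | True
False | True | True
True | True | False
Counterexample at row 1: with t=False, w=False, the formula is False.

No, it is not a tautology.


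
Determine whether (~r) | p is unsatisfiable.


Truth table over {p, r}:
p | r | φ
---------
False | False | True
True | False | True
False | True | False
True | True | True
Satisfying assignment at row 1: p=False, r=False gives True.

No, it is not a contradiction.


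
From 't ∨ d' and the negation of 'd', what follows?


Disjunctive syllogism: from (P ∨ Q) and ¬P, infer Q.
One disjunct, 'd', is ruled out; the other must hold.

t


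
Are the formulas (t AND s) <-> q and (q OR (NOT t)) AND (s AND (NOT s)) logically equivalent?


Compare truth tables:
q | s | t | φ | ψ
-----------------
F | F | F | T | F
T | F | F | F | F
F | T | F | T | F
T | T | F | F | F
F | F | T | T | F
T | F | T | F | F
F | T | T | F | F
T | T | T | T | F
They differ at row 1 (q=F, s=F, t=F): φ=T but ψ=F.

No, they are not logically equivalent.


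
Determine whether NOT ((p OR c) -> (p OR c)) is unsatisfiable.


Truth table over {c, p}:
c | p | φ
---------
F | F | F
T | F | F
F | T | F
T | T | F
Every row is false.

Yes, it is a contradiction.


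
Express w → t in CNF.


Step 1: Rewrite w → t as ¬w ∨ t.

(¬w) ∨ t


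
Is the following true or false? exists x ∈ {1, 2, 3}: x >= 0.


Evaluate the predicate on each element: 1:True, 2:True, 3:True.
Witness x = 1 satisfies the predicate.

True


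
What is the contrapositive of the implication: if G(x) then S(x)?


The contrapositive of (P → Q) is (¬Q → ¬P); it is logically equivalent to the original.
Here P = 'G(x)' and Q = 'S(x)'.

If not (S(x)), then not (G(x)).


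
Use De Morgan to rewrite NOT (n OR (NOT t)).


De Morgan: the negation of a disjunction is the conjunction of the negations.
Distribute NOT across OR, flipping it to AND, and negate each literal.

(NOT n) AND t


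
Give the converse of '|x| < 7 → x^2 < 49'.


The converse of (P → Q) is (Q → P). It is not in general equivalent to the original.
Here P = '|x| < 7' and Q = 'x^2 < 49'.

If x^2 < 49, then |x| < 7.


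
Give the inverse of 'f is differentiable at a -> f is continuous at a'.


The inverse of (P → Q) is (¬P → ¬Q). It is equivalent to the converse, not to the original.
Here P = 'f is differentiable at a' and Q = 'f is continuous at a'.

If not (f is differentiable at a), then not (f is continuous at a).


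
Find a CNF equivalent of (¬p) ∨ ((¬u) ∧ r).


Step 1: Distribute ∨ over ∧: (¬p) ∨ ((¬u) ∧ r) = ((¬p) ∨ (¬u)) ∧ ((¬p) ∨ r).

((¬p) ∨ (¬u)) ∧ ((¬p) ∨ r)


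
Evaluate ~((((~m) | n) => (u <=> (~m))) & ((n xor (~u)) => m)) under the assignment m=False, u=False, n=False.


Substitute m=False, u=False, n=False:
~m = True
(~m) | n = True | False = True
~m = True
u <=> (~m) = False <=> True = False
((~m) | n) => (u <=> (~m)) = True => False = False
~u = True
n xor (~u) = False xor True = True
(n xor (~u)) => m = True => False = False
(((~m) | n) => (u <=> (~m))) & ((n xor (~u)) => m) = False & False = False
~((((~m) | n) => (u <=> (~m))) & ((n xor (~u)) => m)) = True

True


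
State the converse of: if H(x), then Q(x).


The converse of (P → Q) is (Q → P). It is not in general equivalent to the original.
Here P = 'H(x)' and Q = 'Q(x)'.

If Q(x), then H(x).


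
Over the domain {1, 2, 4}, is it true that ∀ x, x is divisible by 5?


Evaluate the predicate on each element: 1:F, 2:F, 4:F.
Counterexample x = 1 fails the predicate.

F


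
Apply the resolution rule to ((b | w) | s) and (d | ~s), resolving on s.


The clauses contain complementary literals s and ~s.
Resolution eliminates this pair and disjoins the remaining literals (merging duplicates).

((w | b) | d)


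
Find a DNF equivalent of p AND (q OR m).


Step 1: Distribute ∧ over ∨: p ∧ (q ∨ m) = (p ∧ q) ∨ (p ∧ m).

(p AND q) OR (p AND m)


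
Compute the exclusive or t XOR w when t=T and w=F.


Exclusive or is true when exactly one operand is true.
Substitute: t=T, w=F.
T XOR F evaluates to T.

T


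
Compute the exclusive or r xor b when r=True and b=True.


Exclusive or is true when exactly one operand is true.
Substitute: r=True, b=True.
True xor True evaluates to False.

False


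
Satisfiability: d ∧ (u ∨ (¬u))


Search for a satisfying assignment over {d, u}.
Try d=T, u=F: the formula evaluates to T.
A satisfying assignment exists.

Satisfiable.


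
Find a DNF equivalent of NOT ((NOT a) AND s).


Step 1: Apply De Morgan: ¬((¬a) ∧ s) = ¬(¬a) ∨ ¬s.
Step 2: Eliminate any double negations (¬¬X = X).

a OR (NOT s)


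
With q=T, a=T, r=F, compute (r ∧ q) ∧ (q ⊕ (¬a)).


Substitute q=T, a=T, r=F:
r ∧ q = F ∧ T = F
¬a = F
q ⊕ (¬a) = T ⊕ F = T
(r ∧ q) ∧ (q ⊕ (¬a)) = F ∧ T = F

F


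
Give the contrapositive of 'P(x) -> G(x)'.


The contrapositive of (P → Q) is (¬Q → ¬P); it is logically equivalent to the original.
Here P = 'P(x)' and Q = 'G(x)'.

If not (G(x)), then not (P(x)).


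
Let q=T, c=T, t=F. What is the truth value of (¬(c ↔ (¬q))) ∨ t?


Substitute q=T, c=T, t=F:
¬q = F
c ↔ (¬q) = T ↔ F = F
¬(c ↔ (¬q)) = T
(¬(c ↔ (¬q))) ∨ t = T ∨ F = T

T


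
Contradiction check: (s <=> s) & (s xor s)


Truth table over {s}:
s | φ
-----
False | False
True | False
Every row is false.

Yes, it is a contradiction.


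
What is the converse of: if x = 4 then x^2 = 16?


The converse of (P → Q) is (Q → P). It is not in general equivalent to the original.
Here P = 'x = 4' and Q = 'x^2 = 16'.

If x^2 = 16, then x = 4.


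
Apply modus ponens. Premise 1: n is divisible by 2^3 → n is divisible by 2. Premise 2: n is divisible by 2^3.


Modus ponens: from (P → Q) and P, infer Q.
P = 'n is divisible by 2^3' is asserted, and P → Q holds, so Q follows.

n is divisible by 2.


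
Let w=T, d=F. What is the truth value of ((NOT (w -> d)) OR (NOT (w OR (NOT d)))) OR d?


Substitute w=T, d=F:
w -> d = T -> F = F
NOT (w -> d) = T
NOT d = T
w OR (NOT d) = T OR T = T
NOT (w OR (NOT d)) = F
(NOT (w -> d)) OR (NOT (w OR (NOT d))) = T OR F = T
((NOT (w -> d)) OR (NOT (w OR (NOT d)))) OR d = T OR F = T

T


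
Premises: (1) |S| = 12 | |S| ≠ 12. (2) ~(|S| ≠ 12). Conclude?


Disjunctive syllogism: from (P ∨ Q) and ¬P, infer Q.
One disjunct, '|S| ≠ 12', is ruled out; the other must hold.

|S| = 12


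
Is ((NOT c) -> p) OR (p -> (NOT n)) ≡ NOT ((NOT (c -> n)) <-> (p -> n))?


Compare truth tables:
c | n | p | φ | ψ
-----------------
F | F | F | T | T
T | F | F | T | F
F | T | F | T | T
T | T | F | T | T
F | F | T | T | F
T | F | T | T | T
F | T | T | T | T
T | T | T | T | T
They differ at row 2 (c=T, n=F, p=F): φ=T but ψ=F.

No, they are not logically equivalent.


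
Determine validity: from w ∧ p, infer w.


This matches the form of conjunction elimination: the conclusion follows in every model of the premises.

Valid.


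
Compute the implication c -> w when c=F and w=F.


Implication is false only when antecedent is true and consequent is false.
Substitute: c=F, w=F.
F -> F evaluates to T.

T


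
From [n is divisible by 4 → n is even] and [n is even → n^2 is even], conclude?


Hypothetical syllogism: from (P → Q) and (Q → R), infer (P → R).
Chain the two implications through the shared middle term 'n is even'.

n is divisible by 4 → n^2 is even


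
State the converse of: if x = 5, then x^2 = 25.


The converse of (P → Q) is (Q → P). It is not in general equivalent to the original.
Here P = 'x = 5' and Q = 'x^2 = 25'.

If x^2 = 25, then x = 5.


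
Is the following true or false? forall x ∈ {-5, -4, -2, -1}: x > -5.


Evaluate the predicate on each element: -5:False, -4:True, -2:True, -1:True.
Counterexample x = -5 fails the predicate.

False


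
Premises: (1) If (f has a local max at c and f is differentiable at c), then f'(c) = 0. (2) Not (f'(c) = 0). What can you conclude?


Modus tollens: from (P → Q) and ¬Q, infer ¬P.
Q = 'f'(c) = 0' is denied; since P → Q, P must also fail.

Not ((f has a local max at c and f is differentiable at c)).


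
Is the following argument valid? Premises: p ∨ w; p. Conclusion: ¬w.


This is affirming a disjunct (fallacy). There exist truth assignments where the premises are all true but the conclusion is false.

Invalid.


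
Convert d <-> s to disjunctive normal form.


Step 1: d ↔ s is true exactly when both agree: (d ∧ s) ∨ (¬d ∧ ¬s).

(d AND s) OR ((NOT d) AND (NOT s))


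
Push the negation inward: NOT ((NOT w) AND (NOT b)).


De Morgan: the negation of a conjunction is the disjunction of the negations.
Distribute NOT across AND, flipping it to OR, and negate each literal.

w OR b


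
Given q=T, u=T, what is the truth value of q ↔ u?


Biconditional is true when both operands have the same truth value.
Substitute: q=T, u=T.
T ↔ T evaluates to T.

T


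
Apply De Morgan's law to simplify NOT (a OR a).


De Morgan: the negation of a disjunction is the conjunction of the negations.
Distribute NOT across OR, flipping it to AND, and negate each literal.

(NOT a) AND (NOT a)


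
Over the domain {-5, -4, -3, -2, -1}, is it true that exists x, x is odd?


Evaluate the predicate on each element: -5:True, -4:False, -3:True, -2:False, -1:True.
Witness x = -5 satisfies the predicate.

True


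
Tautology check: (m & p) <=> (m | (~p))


Build the truth table over {m, p}:
m | p | φ
---------
False | False | False
True | False | False
False | True | True
True | True | True
Counterexample at row 1: with m=False, p=False, the formula is False.

No, it is not a tautology.


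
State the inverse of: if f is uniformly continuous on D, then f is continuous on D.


The inverse of (P → Q) is (¬P → ¬Q). It is equivalent to the converse, not to the original.
Here P = 'f is uniformly continuous on D' and Q = 'f is continuous on D'.

If not (f is uniformly continuous on D), then not (f is continuous on D).


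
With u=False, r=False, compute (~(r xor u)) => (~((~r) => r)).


Substitute u=False, r=False:
r xor u = False xor False = False
~(r xor u) = True
~r = True
(~r) => r = True => False = False
~((~r) => r) = True
(~(r xor u)) => (~((~r) => r)) = True => True = True

True


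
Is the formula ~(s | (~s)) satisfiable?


Check all 2 assignments over {s}:
s | φ
-----
False | False
True | False
No assignment makes the formula true.

Unsatisfiable.


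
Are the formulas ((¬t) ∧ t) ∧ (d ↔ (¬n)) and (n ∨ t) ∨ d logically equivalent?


Compare truth tables:
d | n | t | φ | ψ
-----------------
F | F | F | F | F
T | F | F | F | T
F | T | F | F | T
T | T | F | F | T
F | F | T | F | T
T | F | T | F | T
F | T | T | F | T
T | T | T | F | T
They differ at row 2 (d=T, n=F, t=F): φ=F but ψ=T.

No, they are not logically equivalent.


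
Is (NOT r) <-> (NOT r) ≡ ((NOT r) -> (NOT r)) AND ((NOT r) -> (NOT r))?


Compare truth tables:
r | φ | ψ
---------
F | T | T
T | T | T
The columns φ and ψ agree on every row.

Yes, they are logically equivalent.


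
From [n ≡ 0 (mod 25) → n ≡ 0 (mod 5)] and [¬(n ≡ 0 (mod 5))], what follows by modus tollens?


Modus tollens: from (P → Q) and ¬Q, infer ¬P.
Q = 'n ≡ 0 (mod 5)' is denied; since P → Q, P must also fail.

Not (n ≡ 0 (mod 25)).


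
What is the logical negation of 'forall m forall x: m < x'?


Negation flips each quantifier (∀↔∃) and negates the inner predicate.
¬(forall m forall x: φ) = exists m exists x: ¬φ.

exists m exists x: ~(m < x)


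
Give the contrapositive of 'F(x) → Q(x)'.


The contrapositive of (P → Q) is (¬Q → ¬P); it is logically equivalent to the original.
Here P = 'F(x)' and Q = 'Q(x)'.

If not (Q(x)), then not (F(x)).


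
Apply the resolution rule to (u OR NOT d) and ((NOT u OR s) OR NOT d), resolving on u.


The clauses contain complementary literals u and NOTu.
Resolution eliminates this pair and disjoins the remaining literals (merging duplicates).

(NOT d OR s)


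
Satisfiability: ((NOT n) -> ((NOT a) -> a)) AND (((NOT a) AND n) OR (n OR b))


Search for a satisfying assignment over {a, b, n}.
Try a=T, b=T, n=F: the formula evaluates to T.
A satisfying assignment exists.

Satisfiable.


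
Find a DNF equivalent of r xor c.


Step 1: r ⊕ c is true exactly when they disagree: (r ∧ ¬c) ∨ (¬r ∧ c).

(r & (~c)) | ((~r) & c)


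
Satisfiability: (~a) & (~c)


Search for a satisfying assignment over {a, c}.
Try a=False, c=False: the formula evaluates to True.
A satisfying assignment exists.

Satisfiable.


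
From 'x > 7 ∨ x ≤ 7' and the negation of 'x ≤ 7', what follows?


Disjunctive syllogism: from (P ∨ Q) and ¬P, infer Q.
One disjunct, 'x ≤ 7', is ruled out; the other must hold.

x > 7


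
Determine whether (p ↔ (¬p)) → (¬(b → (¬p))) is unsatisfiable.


Truth table over {b, p}:
b | p | φ
---------
F | F | T
T | F | T
F | T | T
T | T | T
Satisfying assignment at row 1: b=F, p=F gives T.

No, it is not a contradiction.


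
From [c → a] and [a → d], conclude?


Hypothetical syllogism: from (P → Q) and (Q → R), infer (P → R).
Chain the two implications through the shared middle term 'a'.

c → d


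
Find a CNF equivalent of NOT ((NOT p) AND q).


Step 1: Apply De Morgan: ¬((¬p) ∧ q) = ¬(¬p) ∨ ¬q.
Step 2: Eliminate any double negations (¬¬X = X).

p OR (NOT q)


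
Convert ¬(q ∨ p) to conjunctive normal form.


Step 1: Apply De Morgan: ¬(q ∨ p) = ¬q ∧ ¬p.

(¬q) ∧ (¬p)


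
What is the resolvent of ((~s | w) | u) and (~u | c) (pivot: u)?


The clauses contain complementary literals u and ~u.
Resolution eliminates this pair and disjoins the remaining literals (merging duplicates).

((w | ~s) | c)


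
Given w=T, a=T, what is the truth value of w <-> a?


Biconditional is true when both operands have the same truth value.
Substitute: w=T, a=T.
T <-> T evaluates to T.

T
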